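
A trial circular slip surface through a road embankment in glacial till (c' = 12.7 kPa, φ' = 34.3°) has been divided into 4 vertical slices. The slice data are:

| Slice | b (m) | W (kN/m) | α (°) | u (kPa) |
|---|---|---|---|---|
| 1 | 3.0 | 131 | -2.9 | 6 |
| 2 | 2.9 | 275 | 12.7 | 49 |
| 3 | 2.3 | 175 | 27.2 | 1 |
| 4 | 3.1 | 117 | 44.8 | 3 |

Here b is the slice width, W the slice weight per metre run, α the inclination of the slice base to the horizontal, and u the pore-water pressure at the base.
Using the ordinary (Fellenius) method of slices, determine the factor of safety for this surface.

Ordinary method of slices: FS = Σ[c'·Δl_i + (W_i cosα_i − u_i·Δl_i)·tanφ'] / Σ W_i sinα_i, with Δl_i = b_i / cosα_i.
Slice 1: Δl = 3.0/cos(-2.9°) = 3.004 m; N'_1 = 131·cos(-2.9°) − 6·3.004 = 112.8; c'Δl = 38.15; W sinα = -6.6
Slice 2: Δl = 2.9/cos12.7° = 2.973 m; N'_2 = 275·cos12.7° − 49·2.973 = 122.6; c'Δl = 37.75; W sinα = 60.5
Slice 3: Δl = 2.3/cos27.2° = 2.586 m; N'_3 = 175·cos27.2° − 1·2.586 = 153.1; c'Δl = 32.84; W sinα = 80.0
Slice 4: Δl = 3.1/cos44.8° = 4.369 m; N'_4 = 117·cos44.8° − 3·4.369 = 69.9; c'Δl = 55.48; W sinα = 82.4
Σc'Δl = 164.2 kN/m; ΣN' = 458.4 kN/m; ΣW sinα = 216.3 kN/m
Resisting = 164.2 + 458.4·tan34.3° = 164.2 + 312.7 = 476.9 kN/m
FS = 476.9 / 216.3 = 2.205

FS = 2.21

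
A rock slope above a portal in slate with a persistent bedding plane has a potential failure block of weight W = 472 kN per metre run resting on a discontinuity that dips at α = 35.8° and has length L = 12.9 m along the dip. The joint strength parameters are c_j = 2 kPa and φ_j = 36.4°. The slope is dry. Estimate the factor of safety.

FS = 1.12

Resolving the block weight along and normal to the plane and applying the Mohr–Coulomb strength on the joint:
N' = W cosα = 472·cos35.8° = 382.8 kN/m
Driving force T = W sinα = 472·sin35.8° = 276.1 kN/m
Resisting force R = c_j·L + N'·tanφ_j = 2·12.9 + 382.8·tan36.4° = 25.8 + 282.2 = 308.0 kN/m
FS = R / T = 308.0 / 276.1 = 1.116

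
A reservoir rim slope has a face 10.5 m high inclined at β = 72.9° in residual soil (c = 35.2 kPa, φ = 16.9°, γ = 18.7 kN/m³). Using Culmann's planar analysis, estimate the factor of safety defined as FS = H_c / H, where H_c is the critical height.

H_c = (4c/γ) · sinβ cosφ / [1 − cos(β − φ)]
    = (4·35.2/18.7) · sin72.9°·cos16.9° / [1 − cos56.0°]
    = 7.529 · 0.9145 / 0.4408 = 15.62 m
FS = H_c / H = 15.62 / 10.5 = 1.488

FS = 1.49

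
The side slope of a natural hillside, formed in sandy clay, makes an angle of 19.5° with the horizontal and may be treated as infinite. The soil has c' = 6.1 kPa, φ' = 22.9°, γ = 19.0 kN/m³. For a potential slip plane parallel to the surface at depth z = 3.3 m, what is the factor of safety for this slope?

FS = 1.50

For an infinite slope with a slip plane parallel to the surface (no pore pressure): FS = [c' + γz cos²β tanφ'] / [γz sinβ cosβ].
γz = 19.0·3.3 = 62.70 kN/m²
Numerator = 6.1 + 62.70·cos²19.5°·tan22.9° = 6.1 + 62.70·0.8886·0.4224 = 29.634 kPa
Denominator = 62.70·sin19.5°·cos19.5° = 62.70·0.3338·0.9426 = 19.729 kPa
FS = 29.634 / 19.729 = 1.502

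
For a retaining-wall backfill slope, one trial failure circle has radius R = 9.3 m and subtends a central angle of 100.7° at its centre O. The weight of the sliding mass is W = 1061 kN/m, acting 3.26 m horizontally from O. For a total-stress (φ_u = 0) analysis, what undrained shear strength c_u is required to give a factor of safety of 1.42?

c_u = 32.3 kPa

FS = c_u·L_a·R / (W·d), so c_u = FS·W·d / (L_a·R).
Arc length L_a = R·θ = 9.3·(100.7°·π/180) = 9.3·1.7575 = 16.35 m
c_u = 1.42·1061·3.26 / (16.35·9.3) = 4911.6 / 152.01 = 32.31 kPa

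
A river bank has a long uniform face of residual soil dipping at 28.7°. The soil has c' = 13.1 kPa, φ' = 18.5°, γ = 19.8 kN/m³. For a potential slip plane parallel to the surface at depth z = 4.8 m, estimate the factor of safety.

For an infinite slope with a slip plane parallel to the surface (no pore pressure): FS = [c' + γz cos²β tanφ'] / [γz sinβ cosβ].
γz = 19.8·4.8 = 95.04 kN/m²
Numerator = 13.1 + 95.04·cos²28.7°·tan18.5° = 13.1 + 95.04·0.7694·0.3346 = 37.566 kPa
Denominator = 95.04·sin28.7°·cos28.7° = 95.04·0.4802·0.8771 = 40.033 kPa
FS = 37.566 / 40.033 = 0.938

FS = 0.94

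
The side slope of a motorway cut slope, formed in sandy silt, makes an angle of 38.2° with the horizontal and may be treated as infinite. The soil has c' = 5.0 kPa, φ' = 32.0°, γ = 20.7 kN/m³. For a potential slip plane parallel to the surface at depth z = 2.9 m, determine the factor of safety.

FS = 0.97

For an infinite slope with a slip plane parallel to the surface (no pore pressure): FS = [c' + γz cos²β tanφ'] / [γz sinβ cosβ].
γz = 20.7·2.9 = 60.03 kN/m²
Numerator = 5.0 + 60.03·cos²38.2°·tan32.0° = 5.0 + 60.03·0.6176·0.6249 = 28.166 kPa
Denominator = 60.03·sin38.2°·cos38.2° = 60.03·0.6184·0.7859 = 29.173 kPa
FS = 28.166 / 29.173 = 0.965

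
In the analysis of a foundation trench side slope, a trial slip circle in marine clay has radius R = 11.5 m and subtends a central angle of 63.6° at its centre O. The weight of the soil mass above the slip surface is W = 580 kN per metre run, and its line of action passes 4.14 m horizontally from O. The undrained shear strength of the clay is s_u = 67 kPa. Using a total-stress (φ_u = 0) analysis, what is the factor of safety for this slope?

FS = 4.10

Taking moments about the centre O, the resisting moment is provided by the undrained shear strength acting along the arc:
Arc length L_a = R·θ = 11.5·(63.6°·π/180) = 11.5·1.1100 = 12.77 m
M_R = s_u·L_a·R = 67·12.77·11.5 = 9835.7 kN·m/m
M_D = W·d = 580·4.14 = 2401.2 kN·m/m
FS = M_R / M_D = 9835.7 / 2401.2 = 4.096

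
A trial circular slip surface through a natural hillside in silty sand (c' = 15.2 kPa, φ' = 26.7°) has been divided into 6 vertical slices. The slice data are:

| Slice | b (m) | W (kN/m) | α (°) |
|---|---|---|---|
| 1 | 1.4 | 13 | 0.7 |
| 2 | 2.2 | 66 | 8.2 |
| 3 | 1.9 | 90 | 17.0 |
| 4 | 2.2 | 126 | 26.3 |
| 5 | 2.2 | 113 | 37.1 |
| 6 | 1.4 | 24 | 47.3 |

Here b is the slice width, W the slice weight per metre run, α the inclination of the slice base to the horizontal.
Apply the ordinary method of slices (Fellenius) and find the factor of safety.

Ordinary method of slices: FS = Σ[c'·Δl_i + (W_i cosα_i)·tanφ'] / Σ W_i sinα_i, with Δl_i = b_i / cosα_i.
Slice 1: Δl = 1.4/cos0.7° = 1.400 m; N'_1 = 13·cos0.7° = 13.0; c'Δl = 21.28; W sinα = 0.2
Slice 2: Δl = 2.2/cos8.2° = 2.223 m; N'_2 = 66·cos8.2° = 65.3; c'Δl = 33.79; W sinα = 9.4
Slice 3: Δl = 1.9/cos17.0° = 1.987 m; N'_3 = 90·cos17.0° = 86.1; c'Δl = 30.20; W sinα = 26.3
Slice 4: Δl = 2.2/cos26.3° = 2.454 m; N'_4 = 126·cos26.3° = 113.0; c'Δl = 37.30; W sinα = 55.8
Slice 5: Δl = 2.2/cos37.1° = 2.758 m; N'_5 = 113·cos37.1° = 90.1; c'Δl = 41.93; W sinα = 68.2
Slice 6: Δl = 1.4/cos47.3° = 2.064 m; N'_6 = 24·cos47.3° = 16.3; c'Δl = 31.38; W sinα = 17.6
Σc'Δl = 195.9 kN/m; ΣN' = 383.8 kN/m; ΣW sinα = 177.5 kN/m
Resisting = 195.9 + 383.8·tan26.7° = 195.9 + 193.0 = 388.9 kN/m
FS = 388.9 / 177.5 = 2.191

FS = 2.19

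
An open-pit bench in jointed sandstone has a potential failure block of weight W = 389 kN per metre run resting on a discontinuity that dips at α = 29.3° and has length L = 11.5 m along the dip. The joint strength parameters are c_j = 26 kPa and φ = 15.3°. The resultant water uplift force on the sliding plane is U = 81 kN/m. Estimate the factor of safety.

Resolving the block weight along and normal to the plane and applying the Mohr–Coulomb strength on the joint:
N' = W cosα − U = 389·cos29.3° − 81 = 258.2 kN/m
Driving force T = W sinα = 389·sin29.3° = 190.4 kN/m
Resisting force R = c_j·L + N'·tanφ = 26·11.5 + 258.2·tan15.3° = 299.0 + 70.6 = 369.6 kN/m
FS = R / T = 369.6 / 190.4 = 1.942

FS = 1.94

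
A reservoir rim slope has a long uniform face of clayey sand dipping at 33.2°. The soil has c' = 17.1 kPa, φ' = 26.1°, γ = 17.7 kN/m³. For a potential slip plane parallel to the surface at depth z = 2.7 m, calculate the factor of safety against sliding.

FS = 1.53

For an infinite slope with a slip plane parallel to the surface (no pore pressure): FS = [c' + γz cos²β tanφ'] / [γz sinβ cosβ].
γz = 17.7·2.7 = 47.79 kN/m²
Numerator = 17.1 + 47.79·cos²33.2°·tan26.1° = 17.1 + 47.79·0.7002·0.4899 = 33.493 kPa
Denominator = 47.79·sin33.2°·cos33.2° = 47.79·0.5476·0.8368 = 21.896 kPa
FS = 33.493 / 21.896 = 1.530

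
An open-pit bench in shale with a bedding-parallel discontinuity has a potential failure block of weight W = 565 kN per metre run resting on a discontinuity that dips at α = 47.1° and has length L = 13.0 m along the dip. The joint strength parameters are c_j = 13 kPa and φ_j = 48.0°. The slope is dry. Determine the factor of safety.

Resolving the block weight along and normal to the plane and applying the Mohr–Coulomb strength on the joint:
N' = W cosα = 565·cos47.1° = 384.6 kN/m
Driving force T = W sinα = 565·sin47.1° = 413.9 kN/m
Resisting force R = c_j·L + N'·tanφ_j = 13·13.0 + 384.6·tan48.0° = 169.0 + 427.1 = 596.1 kN/m
FS = R / T = 596.1 / 413.9 = 1.440

FS = 1.44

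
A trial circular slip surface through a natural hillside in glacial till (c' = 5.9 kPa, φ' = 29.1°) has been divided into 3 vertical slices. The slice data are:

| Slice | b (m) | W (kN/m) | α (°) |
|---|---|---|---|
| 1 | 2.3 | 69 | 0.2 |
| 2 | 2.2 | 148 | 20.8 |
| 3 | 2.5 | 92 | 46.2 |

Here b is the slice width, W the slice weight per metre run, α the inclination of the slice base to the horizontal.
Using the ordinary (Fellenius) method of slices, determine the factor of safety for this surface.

FS = 1.67

Ordinary method of slices: FS = Σ[c'·Δl_i + (W_i cosα_i)·tanφ'] / Σ W_i sinα_i, with Δl_i = b_i / cosα_i.
Slice 1: Δl = 2.3/cos0.2° = 2.300 m; N'_1 = 69·cos0.2° = 69.0; c'Δl = 13.57; W sinα = 0.2
Slice 2: Δl = 2.2/cos20.8° = 2.353 m; N'_2 = 148·cos20.8° = 138.4; c'Δl = 13.88; W sinα = 52.6
Slice 3: Δl = 2.5/cos46.2° = 3.612 m; N'_3 = 92·cos46.2° = 63.7; c'Δl = 21.31; W sinα = 66.4
Σc'Δl = 48.8 kN/m; ΣN' = 271.0 kN/m; ΣW sinα = 119.2 kN/m
Resisting = 48.8 + 271.0·tan29.1° = 48.8 + 150.9 = 199.6 kN/m
FS = 199.6 / 119.2 = 1.675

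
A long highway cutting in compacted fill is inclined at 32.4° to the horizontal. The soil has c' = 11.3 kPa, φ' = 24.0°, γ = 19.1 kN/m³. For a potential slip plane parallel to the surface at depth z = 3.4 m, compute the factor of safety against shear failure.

For an infinite slope with a slip plane parallel to the surface (no pore pressure): FS = [c' + γz cos²β tanφ'] / [γz sinβ cosβ].
γz = 19.1·3.4 = 64.94 kN/m²
Numerator = 11.3 + 64.94·cos²32.4°·tan24.0° = 11.3 + 64.94·0.7129·0.4452 = 31.912 kPa
Denominator = 64.94·sin32.4°·cos32.4° = 64.94·0.5358·0.8443 = 29.380 kPa
FS = 31.912 / 29.380 = 1.086

FS = 1.09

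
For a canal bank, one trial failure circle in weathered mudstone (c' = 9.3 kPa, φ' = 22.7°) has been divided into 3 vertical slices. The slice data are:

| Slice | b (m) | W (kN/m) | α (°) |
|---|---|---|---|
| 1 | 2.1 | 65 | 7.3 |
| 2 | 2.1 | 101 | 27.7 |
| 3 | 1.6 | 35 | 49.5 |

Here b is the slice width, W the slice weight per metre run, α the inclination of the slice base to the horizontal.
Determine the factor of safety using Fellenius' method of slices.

Ordinary method of slices: FS = Σ[c'·Δl_i + (W_i cosα_i)·tanφ'] / Σ W_i sinα_i, with Δl_i = b_i / cosα_i.
Slice 1: Δl = 2.1/cos7.3° = 2.117 m; N'_1 = 65·cos7.3° = 64.5; c'Δl = 19.69; W sinα = 8.3
Slice 2: Δl = 2.1/cos27.7° = 2.372 m; N'_2 = 101·cos27.7° = 89.4; c'Δl = 22.06; W sinα = 46.9
Slice 3: Δl = 1.6/cos49.5° = 2.464 m; N'_3 = 35·cos49.5° = 22.7; c'Δl = 22.91; W sinα = 26.6
Σc'Δl = 64.7 kN/m; ΣN' = 176.6 kN/m; ΣW sinα = 81.8 kN/m
Resisting = 64.7 + 176.6·tan22.7° = 64.7 + 73.9 = 138.5 kN/m
FS = 138.5 / 81.8 = 1.693

FS = 1.69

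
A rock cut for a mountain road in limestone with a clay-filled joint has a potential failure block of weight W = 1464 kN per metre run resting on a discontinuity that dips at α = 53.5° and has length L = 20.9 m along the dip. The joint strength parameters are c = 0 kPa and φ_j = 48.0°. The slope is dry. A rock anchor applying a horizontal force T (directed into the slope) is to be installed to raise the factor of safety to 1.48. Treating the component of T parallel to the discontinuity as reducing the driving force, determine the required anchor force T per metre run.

Resolving forces along and normal to the sliding plane, with the horizontal anchor force T adding T·sinα to the effective normal force and T·cosα acting up the plane against the driving force:
FS = [cL + (W cosα + T sinα) tanφ_j] / [W sinα − T cosα]
Without the anchor: N' = 870.8 kN/m, driving T_d = 1176.8 kN/m, resisting R = 0·20.9 + 870.8·tan48.0° = 967.1 kN/m, FS = 0.82.
Setting FS = 1.48 and solving for T:
1.48·(1176.8 − T cos53.5°) = 967.1 + T sin53.5°·tan48.0°
T·(sin53.5°·tan48.0° + 1.48·cos53.5°) = 1.48·1176.8 − 967.1
T·(0.8039·1.1106 + 1.48·0.5948) = 1741.7 − 967.1 = 774.6
T·1.7731 = 774.6
T = 436.9 kN/m

T = 437 kN/m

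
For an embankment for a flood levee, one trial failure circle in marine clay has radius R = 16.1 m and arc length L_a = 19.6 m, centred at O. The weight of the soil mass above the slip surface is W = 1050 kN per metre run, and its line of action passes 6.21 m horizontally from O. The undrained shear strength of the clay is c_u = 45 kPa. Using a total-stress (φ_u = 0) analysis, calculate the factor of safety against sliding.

Taking moments about the centre O, the resisting moment is provided by the undrained shear strength acting along the arc:
M_R = c_u·L_a·R = 45·19.60·16.1 = 14200.2 kN·m/m
M_D = W·d = 1050·6.21 = 6520.5 kN·m/m
FS = M_R / M_D = 14200.2 / 6520.5 = 2.178

FS = 2.18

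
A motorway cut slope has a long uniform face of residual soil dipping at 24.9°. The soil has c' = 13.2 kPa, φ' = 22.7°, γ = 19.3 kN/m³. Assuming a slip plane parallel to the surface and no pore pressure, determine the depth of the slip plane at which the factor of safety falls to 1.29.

Setting FS = 1.29 in FS = [c' + γz cos²β tanφ'] / [γz sinβ cosβ] and solving for z:
z = c' / [γ cosβ (FS·sinβ − cosβ·tanφ')]
  = 13.2 / [19.3·cos24.9°·(1.29·sin24.9° − cos24.9°·tan22.7°)]
  = 13.2 / [19.3·0.9070·(1.29·0.4210 − 0.9070·0.4183)]
  = 13.2 / 2.8659 = 4.606 m

z = 4.61 m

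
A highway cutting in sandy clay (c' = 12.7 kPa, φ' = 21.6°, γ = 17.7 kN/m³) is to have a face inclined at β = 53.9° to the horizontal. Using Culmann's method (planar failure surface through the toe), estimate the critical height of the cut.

H_c = 13.93 m

Culmann's analysis gives the critical failure plane at α_cr = (β + φ')/2 = (53.9 + 21.6)/2 = 37.8°, and the critical height
H_c = (4c'/γ) · sinβ cosφ' / [1 − cos(β − φ')]
    = (4·12.7/17.7) · sin53.9°·cos21.6° / [1 − cos(32.3°)]
    = 2.870 · 0.8080·0.9298 / [1 − 0.8453]
    = 2.870 · 0.7512 / 0.1547
    = 13.93 m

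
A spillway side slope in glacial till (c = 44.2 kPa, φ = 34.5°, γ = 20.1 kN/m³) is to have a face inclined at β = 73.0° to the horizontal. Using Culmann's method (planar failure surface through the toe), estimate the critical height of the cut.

H_c = 31.89 m

Culmann's analysis gives the critical failure plane at α_cr = (β + φ)/2 = (73.0 + 34.5)/2 = 53.8°, and the critical height
H_c = (4c/γ) · sinβ cosφ / [1 − cos(β − φ)]
    = (4·44.2/20.1) · sin73.0°·cos34.5° / [1 − cos(38.5°)]
    = 8.796 · 0.9563·0.8241 / [1 − 0.7826]
    = 8.796 · 0.7881 / 0.2174
    = 31.89 m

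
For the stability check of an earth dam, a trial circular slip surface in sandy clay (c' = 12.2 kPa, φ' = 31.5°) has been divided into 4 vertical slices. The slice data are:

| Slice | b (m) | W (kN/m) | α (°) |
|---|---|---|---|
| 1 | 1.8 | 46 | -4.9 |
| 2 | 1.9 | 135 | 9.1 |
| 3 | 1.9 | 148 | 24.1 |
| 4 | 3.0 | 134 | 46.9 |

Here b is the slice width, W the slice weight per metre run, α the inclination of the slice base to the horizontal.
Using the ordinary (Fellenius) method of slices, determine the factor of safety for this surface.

Ordinary method of slices: FS = Σ[c'·Δl_i + (W_i cosα_i)·tanφ'] / Σ W_i sinα_i, with Δl_i = b_i / cosα_i.
Slice 1: Δl = 1.8/cos(-4.9°) = 1.807 m; N'_1 = 46·cos(-4.9°) = 45.8; c'Δl = 22.04; W sinα = -3.9
Slice 2: Δl = 1.9/cos9.1° = 1.924 m; N'_2 = 135·cos9.1° = 133.3; c'Δl = 23.48; W sinα = 21.4
Slice 3: Δl = 1.9/cos24.1° = 2.081 m; N'_3 = 148·cos24.1° = 135.1; c'Δl = 25.39; W sinα = 60.4
Slice 4: Δl = 3.0/cos46.9° = 4.391 m; N'_4 = 134·cos46.9° = 91.6; c'Δl = 53.57; W sinα = 97.8
Σc'Δl = 124.5 kN/m; ΣN' = 405.8 kN/m; ΣW sinα = 175.7 kN/m
Resisting = 124.5 + 405.8·tan31.5° = 124.5 + 248.7 = 373.1 kN/m
FS = 373.1 / 175.7 = 2.124

FS = 2.12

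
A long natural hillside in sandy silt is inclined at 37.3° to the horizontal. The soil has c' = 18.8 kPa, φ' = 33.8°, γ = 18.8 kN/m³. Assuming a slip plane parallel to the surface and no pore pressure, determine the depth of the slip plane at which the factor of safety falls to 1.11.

z = 8.97 m

Setting FS = 1.11 in FS = [c' + γz cos²β tanφ'] / [γz sinβ cosβ] and solving for z:
z = c' / [γ cosβ (FS·sinβ − cosβ·tanφ')]
  = 18.8 / [18.8·cos37.3°·(1.11·sin37.3° − cos37.3°·tan33.8°)]
  = 18.8 / [18.8·0.7955·(1.11·0.6060 − 0.7955·0.6694)]
  = 18.8 / 2.0955 = 8.971 m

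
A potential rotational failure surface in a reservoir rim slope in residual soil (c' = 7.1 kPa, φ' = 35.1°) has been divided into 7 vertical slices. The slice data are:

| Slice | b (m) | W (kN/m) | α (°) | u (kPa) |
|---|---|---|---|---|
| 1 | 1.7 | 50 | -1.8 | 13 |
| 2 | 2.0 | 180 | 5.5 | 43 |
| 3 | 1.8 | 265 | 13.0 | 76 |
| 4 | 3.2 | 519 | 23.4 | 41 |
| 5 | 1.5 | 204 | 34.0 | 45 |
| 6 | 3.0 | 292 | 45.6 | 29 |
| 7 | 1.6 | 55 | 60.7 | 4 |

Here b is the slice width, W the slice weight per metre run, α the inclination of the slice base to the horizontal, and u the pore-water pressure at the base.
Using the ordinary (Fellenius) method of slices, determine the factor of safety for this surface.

FS = 1.01

Ordinary method of slices: FS = Σ[c'·Δl_i + (W_i cosα_i − u_i·Δl_i)·tanφ'] / Σ W_i sinα_i, with Δl_i = b_i / cosα_i.
Slice 1: Δl = 1.7/cos(-1.8°) = 1.701 m; N'_1 = 50·cos(-1.8°) − 13·1.701 = 27.9; c'Δl = 12.08; W sinα = -1.6
Slice 2: Δl = 2.0/cos5.5° = 2.009 m; N'_2 = 180·cos5.5° − 43·2.009 = 92.8; c'Δl = 14.27; W sinα = 17.3
Slice 3: Δl = 1.8/cos13.0° = 1.847 m; N'_3 = 265·cos13.0° − 76·1.847 = 117.8; c'Δl = 13.12; W sinα = 59.6
Slice 4: Δl = 3.2/cos23.4° = 3.487 m; N'_4 = 519·cos23.4° − 41·3.487 = 333.4; c'Δl = 24.76; W sinα = 206.1
Slice 5: Δl = 1.5/cos34.0° = 1.809 m; N'_5 = 204·cos34.0° − 45·1.809 = 87.7; c'Δl = 12.85; W sinα = 114.1
Slice 6: Δl = 3.0/cos45.6° = 4.288 m; N'_6 = 292·cos45.6° − 29·4.288 = 80.0; c'Δl = 30.44; W sinα = 208.6
Slice 7: Δl = 1.6/cos60.7° = 3.269 m; N'_7 = 55·cos60.7° − 4·3.269 = 13.8; c'Δl = 23.21; W sinα = 48.0
Σc'Δl = 130.7 kN/m; ΣN' = 753.3 kN/m; ΣW sinα = 652.1 kN/m
Resisting = 130.7 + 753.3·tan35.1° = 130.7 + 529.4 = 660.1 kN/m
FS = 660.1 / 652.1 = 1.012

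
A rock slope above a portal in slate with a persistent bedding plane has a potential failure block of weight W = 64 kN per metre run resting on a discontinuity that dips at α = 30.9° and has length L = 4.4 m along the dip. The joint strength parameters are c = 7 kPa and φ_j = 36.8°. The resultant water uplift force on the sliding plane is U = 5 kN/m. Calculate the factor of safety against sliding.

Resolving the block weight along and normal to the plane and applying the Mohr–Coulomb strength on the joint:
N' = W cosα − U = 64·cos30.9° − 5 = 49.9 kN/m
Driving force T = W sinα = 64·sin30.9° = 32.9 kN/m
Resisting force R = c·L + N'·tanφ_j = 7·4.4 + 49.9·tan36.8° = 30.8 + 37.3 = 68.1 kN/m
FS = R / T = 68.1 / 32.9 = 2.073

FS = 2.07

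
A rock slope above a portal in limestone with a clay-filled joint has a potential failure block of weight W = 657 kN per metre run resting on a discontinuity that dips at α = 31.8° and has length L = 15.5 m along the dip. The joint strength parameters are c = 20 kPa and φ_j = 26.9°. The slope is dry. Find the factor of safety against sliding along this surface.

Resolving the block weight along and normal to the plane and applying the Mohr–Coulomb strength on the joint:
N' = W cosα = 657·cos31.8° = 558.4 kN/m
Driving force T = W sinα = 657·sin31.8° = 346.2 kN/m
Resisting force R = c·L + N'·tanφ_j = 20·15.5 + 558.4·tan26.9° = 310.0 + 283.3 = 593.3 kN/m
FS = R / T = 593.3 / 346.2 = 1.714

FS = 1.71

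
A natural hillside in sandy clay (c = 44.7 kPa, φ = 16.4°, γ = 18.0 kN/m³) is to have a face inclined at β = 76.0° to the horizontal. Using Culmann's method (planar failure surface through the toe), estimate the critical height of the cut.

Culmann's analysis gives the critical failure plane at α_cr = (β + φ)/2 = (76.0 + 16.4)/2 = 46.2°, and the critical height
H_c = (4c/γ) · sinβ cosφ / [1 − cos(β − φ)]
    = (4·44.7/18.0) · sin76.0°·cos16.4° / [1 − cos(59.6°)]
    = 9.933 · 0.9703·0.9593 / [1 − 0.5060]
    = 9.933 · 0.9308 / 0.4940
    = 18.72 m

H_c = 18.72 m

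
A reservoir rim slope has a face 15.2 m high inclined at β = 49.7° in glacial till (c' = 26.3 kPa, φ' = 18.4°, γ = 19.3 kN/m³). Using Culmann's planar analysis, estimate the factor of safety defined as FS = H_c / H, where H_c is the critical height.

H_c = (4c'/γ) · sinβ cosφ' / [1 − cos(β − φ')]
    = (4·26.3/19.3) · sin49.7°·cos18.4° / [1 − cos31.3°]
    = 5.451 · 0.7237 / 0.1455 = 27.10 m
FS = H_c / H = 27.10 / 15.2 = 1.783

FS = 1.78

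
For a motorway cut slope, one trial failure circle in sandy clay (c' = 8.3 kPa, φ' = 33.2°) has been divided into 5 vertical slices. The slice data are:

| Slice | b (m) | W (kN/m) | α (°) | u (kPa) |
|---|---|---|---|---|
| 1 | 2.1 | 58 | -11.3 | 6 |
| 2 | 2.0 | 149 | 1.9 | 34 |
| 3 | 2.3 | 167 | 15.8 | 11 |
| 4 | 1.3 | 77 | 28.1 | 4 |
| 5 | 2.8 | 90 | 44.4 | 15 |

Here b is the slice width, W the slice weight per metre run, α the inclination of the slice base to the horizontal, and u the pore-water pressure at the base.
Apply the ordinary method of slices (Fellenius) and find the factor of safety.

Ordinary method of slices: FS = Σ[c'·Δl_i + (W_i cosα_i − u_i·Δl_i)·tanφ'] / Σ W_i sinα_i, with Δl_i = b_i / cosα_i.
Slice 1: Δl = 2.1/cos(-11.3°) = 2.142 m; N'_1 = 58·cos(-11.3°) − 6·2.142 = 44.0; c'Δl = 17.77; W sinα = -11.4
Slice 2: Δl = 2.0/cos1.9° = 2.001 m; N'_2 = 149·cos1.9° − 34·2.001 = 80.9; c'Δl = 16.61; W sinα = 4.9
Slice 3: Δl = 2.3/cos15.8° = 2.390 m; N'_3 = 167·cos15.8° − 11·2.390 = 134.4; c'Δl = 19.84; W sinα = 45.5
Slice 4: Δl = 1.3/cos28.1° = 1.474 m; N'_4 = 77·cos28.1° − 4·1.474 = 62.0; c'Δl = 12.23; W sinα = 36.3
Slice 5: Δl = 2.8/cos44.4° = 3.919 m; N'_5 = 90·cos44.4° − 15·3.919 = 5.5; c'Δl = 32.53; W sinα = 63.0
Σc'Δl = 99.0 kN/m; ΣN' = 326.9 kN/m; ΣW sinα = 138.3 kN/m
Resisting = 99.0 + 326.9·tan33.2° = 99.0 + 213.9 = 312.9 kN/m
FS = 312.9 / 138.3 = 2.263

FS = 2.26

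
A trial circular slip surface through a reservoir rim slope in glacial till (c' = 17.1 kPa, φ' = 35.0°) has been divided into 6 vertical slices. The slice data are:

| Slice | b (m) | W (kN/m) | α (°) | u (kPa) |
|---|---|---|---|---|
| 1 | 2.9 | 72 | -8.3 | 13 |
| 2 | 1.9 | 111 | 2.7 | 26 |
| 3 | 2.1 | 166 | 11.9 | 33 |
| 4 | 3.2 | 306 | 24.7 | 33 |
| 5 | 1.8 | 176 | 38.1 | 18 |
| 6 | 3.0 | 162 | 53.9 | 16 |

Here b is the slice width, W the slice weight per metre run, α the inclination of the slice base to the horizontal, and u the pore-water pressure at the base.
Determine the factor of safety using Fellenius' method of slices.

Ordinary method of slices: FS = Σ[c'·Δl_i + (W_i cosα_i − u_i·Δl_i)·tanφ'] / Σ W_i sinα_i, with Δl_i = b_i / cosα_i.
Slice 1: Δl = 2.9/cos(-8.3°) = 2.931 m; N'_1 = 72·cos(-8.3°) − 13·2.931 = 33.1; c'Δl = 50.11; W sinα = -10.4
Slice 2: Δl = 1.9/cos2.7° = 1.902 m; N'_2 = 111·cos2.7° − 26·1.902 = 61.4; c'Δl = 32.53; W sinα = 5.2
Slice 3: Δl = 2.1/cos11.9° = 2.146 m; N'_3 = 166·cos11.9° − 33·2.146 = 91.6; c'Δl = 36.70; W sinα = 34.2
Slice 4: Δl = 3.2/cos24.7° = 3.522 m; N'_4 = 306·cos24.7° − 33·3.522 = 161.8; c'Δl = 60.23; W sinα = 127.9
Slice 5: Δl = 1.8/cos38.1° = 2.287 m; N'_5 = 176·cos38.1° − 18·2.287 = 97.3; c'Δl = 39.11; W sinα = 108.6
Slice 6: Δl = 3.0/cos53.9° = 5.092 m; N'_6 = 162·cos53.9° − 16·5.092 = 14.0; c'Δl = 87.07; W sinα = 130.9
Σc'Δl = 305.8 kN/m; ΣN' = 459.3 kN/m; ΣW sinα = 396.4 kN/m
Resisting = 305.8 + 459.3·tan35.0° = 305.8 + 321.6 = 627.3 kN/m
FS = 627.3 / 396.4 = 1.582

FS = 1.58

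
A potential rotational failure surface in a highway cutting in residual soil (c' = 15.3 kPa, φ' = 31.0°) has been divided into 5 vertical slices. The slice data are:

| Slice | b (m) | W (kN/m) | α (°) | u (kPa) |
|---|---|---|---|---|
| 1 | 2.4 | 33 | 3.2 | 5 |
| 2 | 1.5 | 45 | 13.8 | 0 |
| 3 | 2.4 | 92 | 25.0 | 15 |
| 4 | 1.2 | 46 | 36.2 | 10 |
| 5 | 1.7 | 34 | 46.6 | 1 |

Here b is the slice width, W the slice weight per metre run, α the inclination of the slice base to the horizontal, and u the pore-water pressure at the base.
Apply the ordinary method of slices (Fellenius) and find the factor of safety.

FS = 2.44

Ordinary method of slices: FS = Σ[c'·Δl_i + (W_i cosα_i − u_i·Δl_i)·tanφ'] / Σ W_i sinα_i, with Δl_i = b_i / cosα_i.
Slice 1: Δl = 2.4/cos3.2° = 2.404 m; N'_1 = 33·cos3.2° − 5·2.404 = 20.9; c'Δl = 36.78; W sinα = 1.8
Slice 2: Δl = 1.5/cos13.8° = 1.545 m; N'_2 = 45·cos13.8° − 0·1.545 = 43.7; c'Δl = 23.63; W sinα = 10.7
Slice 3: Δl = 2.4/cos25.0° = 2.648 m; N'_3 = 92·cos25.0° − 15·2.648 = 43.7; c'Δl = 40.52; W sinα = 38.9
Slice 4: Δl = 1.2/cos36.2° = 1.487 m; N'_4 = 46·cos36.2° − 10·1.487 = 22.2; c'Δl = 22.75; W sinα = 27.2
Slice 5: Δl = 1.7/cos46.6° = 2.474 m; N'_5 = 34·cos46.6° − 1·2.474 = 20.9; c'Δl = 37.86; W sinα = 24.7
Σc'Δl = 161.5 kN/m; ΣN' = 151.4 kN/m; ΣW sinα = 103.3 kN/m
Resisting = 161.5 + 151.4·tan31.0° = 161.5 + 91.0 = 252.5 kN/m
FS = 252.5 / 103.3 = 2.444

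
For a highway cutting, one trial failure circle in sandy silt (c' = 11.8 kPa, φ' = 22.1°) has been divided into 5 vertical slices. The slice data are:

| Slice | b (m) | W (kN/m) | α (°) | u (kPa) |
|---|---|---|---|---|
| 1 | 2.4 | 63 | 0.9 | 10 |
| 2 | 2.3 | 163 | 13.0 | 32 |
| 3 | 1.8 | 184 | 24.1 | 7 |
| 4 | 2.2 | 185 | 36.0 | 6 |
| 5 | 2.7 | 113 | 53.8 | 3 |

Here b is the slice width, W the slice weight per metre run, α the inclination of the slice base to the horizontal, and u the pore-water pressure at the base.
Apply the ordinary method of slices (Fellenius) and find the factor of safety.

FS = 1.13

Ordinary method of slices: FS = Σ[c'·Δl_i + (W_i cosα_i − u_i·Δl_i)·tanφ'] / Σ W_i sinα_i, with Δl_i = b_i / cosα_i.
Slice 1: Δl = 2.4/cos0.9° = 2.400 m; N'_1 = 63·cos0.9° − 10·2.400 = 39.0; c'Δl = 28.32; W sinα = 1.0
Slice 2: Δl = 2.3/cos13.0° = 2.360 m; N'_2 = 163·cos13.0° − 32·2.360 = 83.3; c'Δl = 27.85; W sinα = 36.7
Slice 3: Δl = 1.8/cos24.1° = 1.972 m; N'_3 = 184·cos24.1° − 7·1.972 = 154.2; c'Δl = 23.27; W sinα = 75.1
Slice 4: Δl = 2.2/cos36.0° = 2.719 m; N'_4 = 185·cos36.0° − 6·2.719 = 133.4; c'Δl = 32.09; W sinα = 108.7
Slice 5: Δl = 2.7/cos53.8° = 4.572 m; N'_5 = 113·cos53.8° − 3·4.572 = 53.0; c'Δl = 53.94; W sinα = 91.2
Σc'Δl = 165.5 kN/m; ΣN' = 462.8 kN/m; ΣW sinα = 312.7 kN/m
Resisting = 165.5 + 462.8·tan22.1° = 165.5 + 187.9 = 353.4 kN/m
FS = 353.4 / 312.7 = 1.130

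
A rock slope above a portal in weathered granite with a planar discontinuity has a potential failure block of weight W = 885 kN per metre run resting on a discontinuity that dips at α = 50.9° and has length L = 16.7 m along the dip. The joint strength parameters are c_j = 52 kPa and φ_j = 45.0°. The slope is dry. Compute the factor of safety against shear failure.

FS = 2.08

Resolving the block weight along and normal to the plane and applying the Mohr–Coulomb strength on the joint:
N' = W cosα = 885·cos50.9° = 558.1 kN/m
Driving force T = W sinα = 885·sin50.9° = 686.8 kN/m
Resisting force R = c_j·L + N'·tanφ_j = 52·16.7 + 558.1·tan45.0° = 868.4 + 558.1 = 1426.5 kN/m
FS = R / T = 1426.5 / 686.8 = 2.077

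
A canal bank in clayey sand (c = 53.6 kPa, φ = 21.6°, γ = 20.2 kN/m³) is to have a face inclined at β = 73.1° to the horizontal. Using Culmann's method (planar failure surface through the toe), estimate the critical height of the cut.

H_c = 25.01 m

Culmann's analysis gives the critical failure plane at α_cr = (β + φ)/2 = (73.1 + 21.6)/2 = 47.3°, and the critical height
H_c = (4c/γ) · sinβ cosφ / [1 − cos(β − φ)]
    = (4·53.6/20.2) · sin73.1°·cos21.6° / [1 − cos(51.5°)]
    = 10.614 · 0.9568·0.9298 / [1 − 0.6225]
    = 10.614 · 0.8896 / 0.3775
    = 25.01 m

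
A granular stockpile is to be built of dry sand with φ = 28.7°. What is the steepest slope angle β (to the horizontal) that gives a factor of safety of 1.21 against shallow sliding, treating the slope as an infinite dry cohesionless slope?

For an infinite dry cohesionless slope FS = tanφ/tanβ, so tanβ = tanφ / FS.
tanβ = tan28.7° / 1.21 = 0.5475 / 1.21 = 0.4525
β = arctan(0.4525) = 24.35°

β = 24.3°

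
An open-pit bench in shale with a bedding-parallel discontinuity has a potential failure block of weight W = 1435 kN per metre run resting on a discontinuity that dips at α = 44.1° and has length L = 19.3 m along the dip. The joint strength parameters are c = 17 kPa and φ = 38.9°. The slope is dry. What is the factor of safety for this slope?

FS = 1.16

Resolving the block weight along and normal to the plane and applying the Mohr–Coulomb strength on the joint:
N' = W cosα = 1435·cos44.1° = 1030.5 kN/m
Driving force T = W sinα = 1435·sin44.1° = 998.6 kN/m
Resisting force R = c·L + N'·tanφ = 17·19.3 + 1030.5·tan38.9° = 328.1 + 831.5 = 1159.6 kN/m
FS = R / T = 1159.6 / 998.6 = 1.161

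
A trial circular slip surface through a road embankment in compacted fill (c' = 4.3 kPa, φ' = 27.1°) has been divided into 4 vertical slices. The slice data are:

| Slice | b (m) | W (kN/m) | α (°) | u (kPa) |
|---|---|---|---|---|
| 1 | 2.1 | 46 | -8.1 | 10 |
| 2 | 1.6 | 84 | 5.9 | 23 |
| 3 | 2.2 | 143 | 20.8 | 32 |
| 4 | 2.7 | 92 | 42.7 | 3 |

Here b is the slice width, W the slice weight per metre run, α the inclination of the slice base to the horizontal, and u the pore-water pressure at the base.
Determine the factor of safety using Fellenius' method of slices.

Ordinary method of slices: FS = Σ[c'·Δl_i + (W_i cosα_i − u_i·Δl_i)·tanφ'] / Σ W_i sinα_i, with Δl_i = b_i / cosα_i.
Slice 1: Δl = 2.1/cos(-8.1°) = 2.121 m; N'_1 = 46·cos(-8.1°) − 10·2.121 = 24.3; c'Δl = 9.12; W sinα = -6.5
Slice 2: Δl = 1.6/cos5.9° = 1.609 m; N'_2 = 84·cos5.9° − 23·1.609 = 46.6; c'Δl = 6.92; W sinα = 8.6
Slice 3: Δl = 2.2/cos20.8° = 2.353 m; N'_3 = 143·cos20.8° − 32·2.353 = 58.4; c'Δl = 10.12; W sinα = 50.8
Slice 4: Δl = 2.7/cos42.7° = 3.674 m; N'_4 = 92·cos42.7° − 3·3.674 = 56.6; c'Δl = 15.80; W sinα = 62.4
Σc'Δl = 42.0 kN/m; ΣN' = 185.9 kN/m; ΣW sinα = 115.3 kN/m
Resisting = 42.0 + 185.9·tan27.1° = 42.0 + 95.1 = 137.1 kN/m
FS = 137.1 / 115.3 = 1.188

FS = 1.19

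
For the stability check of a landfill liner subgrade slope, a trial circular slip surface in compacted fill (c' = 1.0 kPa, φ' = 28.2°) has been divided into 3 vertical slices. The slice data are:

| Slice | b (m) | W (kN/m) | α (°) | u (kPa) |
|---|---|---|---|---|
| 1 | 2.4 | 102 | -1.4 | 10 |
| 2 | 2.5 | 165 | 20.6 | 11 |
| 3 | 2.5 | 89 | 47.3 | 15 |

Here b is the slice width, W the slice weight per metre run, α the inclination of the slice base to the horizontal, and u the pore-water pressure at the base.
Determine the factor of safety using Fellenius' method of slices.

Ordinary method of slices: FS = Σ[c'·Δl_i + (W_i cosα_i − u_i·Δl_i)·tanφ'] / Σ W_i sinα_i, with Δl_i = b_i / cosα_i.
Slice 1: Δl = 2.4/cos(-1.4°) = 2.401 m; N'_1 = 102·cos(-1.4°) − 10·2.401 = 78.0; c'Δl = 2.40; W sinα = -2.5
Slice 2: Δl = 2.5/cos20.6° = 2.671 m; N'_2 = 165·cos20.6° − 11·2.671 = 125.1; c'Δl = 2.67; W sinα = 58.1
Slice 3: Δl = 2.5/cos47.3° = 3.686 m; N'_3 = 89·cos47.3° − 15·3.686 = 5.1; c'Δl = 3.69; W sinα = 65.4
Σc'Δl = 8.8 kN/m; ΣN' = 208.1 kN/m; ΣW sinα = 121.0 kN/m
Resisting = 8.8 + 208.1·tan28.2° = 8.8 + 111.6 = 120.3 kN/m
FS = 120.3 / 121.0 = 0.995

FS = 0.99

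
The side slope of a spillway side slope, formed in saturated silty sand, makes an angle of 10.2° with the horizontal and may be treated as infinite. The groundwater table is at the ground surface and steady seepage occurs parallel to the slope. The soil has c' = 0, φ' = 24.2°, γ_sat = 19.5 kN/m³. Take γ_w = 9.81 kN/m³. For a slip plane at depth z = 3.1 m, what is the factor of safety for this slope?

With seepage parallel to the slope and the water table at the surface, the effective normal stress on the slip plane uses the buoyant unit weight γ' = γ_sat − γ_w while the driving shear stress uses γ_sat:
FS = [c' + γ' z cos²β tanφ'] / [γ_sat z sinβ cosβ]
(For c' = 0 this reduces to FS = (γ'/γ_sat)·tanφ'/tanβ.)
γ' = 19.5 − 9.81 = 9.69 kN/m³
Numerator = 0.0 + 9.69·3.1·cos²10.2°·tan24.2° = 0.0 + 9.69·3.1·0.9686·0.4494 = 13.077 kPa
Denominator = 19.5·3.1·sin10.2°·cos10.2° = 19.5·3.1·0.1771·0.9842 = 10.536 kPa
FS = 13.077 / 10.536 = 1.241

FS = 1.24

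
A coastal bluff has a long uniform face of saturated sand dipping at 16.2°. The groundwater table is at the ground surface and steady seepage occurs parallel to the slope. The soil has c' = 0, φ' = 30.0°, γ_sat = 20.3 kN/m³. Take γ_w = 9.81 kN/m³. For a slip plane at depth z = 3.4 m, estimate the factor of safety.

FS = 1.03

With seepage parallel to the slope and the water table at the surface, the effective normal stress on the slip plane uses the buoyant unit weight γ' = γ_sat − γ_w while the driving shear stress uses γ_sat:
FS = [c' + γ' z cos²β tanφ'] / [γ_sat z sinβ cosβ]
(For c' = 0 this reduces to FS = (γ'/γ_sat)·tanφ'/tanβ.)
γ' = 20.3 − 9.81 = 10.49 kN/m³
Numerator = 0.0 + 10.49·3.4·cos²16.2°·tan30.0° = 0.0 + 10.49·3.4·0.9222·0.5774 = 18.989 kPa
Denominator = 20.3·3.4·sin16.2°·cos16.2° = 20.3·3.4·0.2790·0.9603 = 18.491 kPa
FS = 18.989 / 18.491 = 1.027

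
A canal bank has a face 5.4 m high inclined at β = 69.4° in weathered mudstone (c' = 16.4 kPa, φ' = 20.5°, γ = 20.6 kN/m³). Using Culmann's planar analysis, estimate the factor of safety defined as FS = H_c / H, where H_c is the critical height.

FS = 1.51

H_c = (4c'/γ) · sinβ cosφ' / [1 − cos(β − φ')]
    = (4·16.4/20.6) · sin69.4°·cos20.5° / [1 − cos48.9°]
    = 3.184 · 0.8768 / 0.3426 = 8.15 m
FS = H_c / H = 8.15 / 5.4 = 1.509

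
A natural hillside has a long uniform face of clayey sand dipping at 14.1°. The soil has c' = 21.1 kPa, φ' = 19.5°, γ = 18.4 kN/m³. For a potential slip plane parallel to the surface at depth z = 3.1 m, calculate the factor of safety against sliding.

For an infinite slope with a slip plane parallel to the surface (no pore pressure): FS = [c' + γz cos²β tanφ'] / [γz sinβ cosβ].
γz = 18.4·3.1 = 57.04 kN/m²
Numerator = 21.1 + 57.04·cos²14.1°·tan19.5° = 21.1 + 57.04·0.9407·0.3541 = 40.100 kPa
Denominator = 57.04·sin14.1°·cos14.1° = 57.04·0.2436·0.9699 = 13.477 kPa
FS = 40.100 / 13.477 = 2.975

FS = 2.98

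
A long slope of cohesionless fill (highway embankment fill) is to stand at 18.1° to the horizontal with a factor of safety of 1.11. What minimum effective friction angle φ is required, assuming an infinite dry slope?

φ = 19.9°

FS = tanφ/tanβ ⇒ tanφ = FS · tanβ = 1.11 · tan18.1° = 0.3628
φ = arctan(0.3628) = 19.94°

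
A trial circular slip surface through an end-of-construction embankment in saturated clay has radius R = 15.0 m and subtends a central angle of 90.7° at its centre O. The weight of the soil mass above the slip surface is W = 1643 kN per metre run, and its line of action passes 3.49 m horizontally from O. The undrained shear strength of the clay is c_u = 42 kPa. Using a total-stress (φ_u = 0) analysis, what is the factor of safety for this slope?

Taking moments about the centre O, the resisting moment is provided by the undrained shear strength acting along the arc:
Arc length L_a = R·θ = 15.0·(90.7°·π/180) = 15.0·1.5830 = 23.75 m
M_R = c_u·L_a·R = 42·23.75·15.0 = 14959.5 kN·m/m
M_D = W·d = 1643·3.49 = 5734.1 kN·m/m
FS = M_R / M_D = 14959.5 / 5734.1 = 2.609

FS = 2.61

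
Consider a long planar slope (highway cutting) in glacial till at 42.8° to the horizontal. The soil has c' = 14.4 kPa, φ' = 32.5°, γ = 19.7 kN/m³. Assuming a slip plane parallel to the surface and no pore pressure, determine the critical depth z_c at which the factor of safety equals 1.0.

Setting FS = 1.00 in FS = [c' + γz cos²β tanφ'] / [γz sinβ cosβ] and solving for z:
z = c' / [γ cosβ (FS·sinβ − cosβ·tanφ')]
  = 14.4 / [19.7·cos42.8°·(1.00·sin42.8° − cos42.8°·tan32.5°)]
  = 14.4 / [19.7·0.7337·(1.00·0.6794 − 0.7337·0.6371)]
  = 14.4 / 3.0644 = 4.699 m

z_c = 4.70 m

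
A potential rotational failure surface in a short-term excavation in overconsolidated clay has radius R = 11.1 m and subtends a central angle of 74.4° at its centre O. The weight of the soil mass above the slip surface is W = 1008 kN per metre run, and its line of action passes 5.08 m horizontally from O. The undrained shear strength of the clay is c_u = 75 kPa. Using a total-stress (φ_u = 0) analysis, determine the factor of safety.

FS = 2.34

Taking moments about the centre O, the resisting moment is provided by the undrained shear strength acting along the arc:
Arc length L_a = R·θ = 11.1·(74.4°·π/180) = 11.1·1.2985 = 14.41 m
M_R = c_u·L_a·R = 75·14.41·11.1 = 11999.3 kN·m/m
M_D = W·d = 1008·5.08 = 5120.6 kN·m/m
FS = M_R / M_D = 11999.3 / 5120.6 = 2.343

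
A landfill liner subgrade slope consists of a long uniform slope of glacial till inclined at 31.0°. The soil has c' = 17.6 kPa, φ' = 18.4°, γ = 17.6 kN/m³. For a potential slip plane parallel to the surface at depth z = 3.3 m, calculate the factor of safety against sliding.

For an infinite slope with a slip plane parallel to the surface (no pore pressure): FS = [c' + γz cos²β tanφ'] / [γz sinβ cosβ].
γz = 17.6·3.3 = 58.08 kN/m²
Numerator = 17.6 + 58.08·cos²31.0°·tan18.4° = 17.6 + 58.08·0.7347·0.3327 = 31.796 kPa
Denominator = 58.08·sin31.0°·cos31.0° = 58.08·0.5150·0.8572 = 25.641 kPa
FS = 31.796 / 25.641 = 1.240

FS = 1.24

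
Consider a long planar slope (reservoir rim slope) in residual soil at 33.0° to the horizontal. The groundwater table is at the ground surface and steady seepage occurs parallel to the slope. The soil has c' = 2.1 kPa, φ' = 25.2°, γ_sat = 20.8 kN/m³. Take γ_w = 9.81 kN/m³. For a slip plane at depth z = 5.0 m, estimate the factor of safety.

FS = 0.43

With seepage parallel to the slope and the water table at the surface, the effective normal stress on the slip plane uses the buoyant unit weight γ' = γ_sat − γ_w while the driving shear stress uses γ_sat:
FS = [c' + γ' z cos²β tanφ'] / [γ_sat z sinβ cosβ]
γ' = 20.8 − 9.81 = 10.99 kN/m³
Numerator = 2.1 + 10.99·5.0·cos²33.0°·tan25.2° = 2.1 + 10.99·5.0·0.7034·0.4706 = 20.287 kPa
Denominator = 20.8·5.0·sin33.0°·cos33.0° = 20.8·5.0·0.5446·0.8387 = 47.504 kPa
FS = 20.287 / 47.504 = 0.427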